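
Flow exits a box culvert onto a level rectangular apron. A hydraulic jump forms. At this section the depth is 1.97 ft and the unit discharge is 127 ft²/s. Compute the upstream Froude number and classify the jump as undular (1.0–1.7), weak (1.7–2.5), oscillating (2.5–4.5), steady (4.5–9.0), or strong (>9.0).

Fr₁ = 8.09; steady jump

V₁ = q/y₁ = 127/1.97 = 64.5 ft/s. Fr₁ = V₁/√(g·y₁) = 64.5/√(32.2×1.97) = 8.09.
Fr₁ = 8.09 lies in the steady range.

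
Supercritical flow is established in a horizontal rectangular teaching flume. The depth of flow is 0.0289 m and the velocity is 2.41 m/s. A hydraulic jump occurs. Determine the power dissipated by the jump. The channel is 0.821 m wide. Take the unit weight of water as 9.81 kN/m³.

P = 0.0816 kW

Fr₁ = V₁/√(g·y₁) = 2.41/√(9.81×0.0289) = 4.53.
From the momentum equation for a rectangular channel, y₂/y₁ = ½[√(1 + 8Fr₁²) − 1] = ½[√164.9 − 1] = 5.92.
y₂ = 5.92 × 0.0289 = 0.171 m.
Head loss: ΔE = (y₂ − y₁)³/(4y₁y₂) = (0.171 − 0.0289)³/(4×0.0289×0.171) = 0.00288/0.0198 = 0.145 m.
q = V₁·y₁ = 2.41 × 0.0289 = 0.0696 m²/s. Q = q·b = 0.0696 × 0.821 = 0.0572 m³/s. P = γ·Q·ΔE = 9.81 × 0.0572 × 0.145 = 0.0816 kW.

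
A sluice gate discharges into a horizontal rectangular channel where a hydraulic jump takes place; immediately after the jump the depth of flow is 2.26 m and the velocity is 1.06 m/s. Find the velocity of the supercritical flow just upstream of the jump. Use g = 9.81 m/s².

V₁ = 11.4 m/s

Fr₂ = V₂/√(g·y₂) = 1.06/√(9.81×2.26) = 0.225.
Applying the sequent-depth relation in reverse, y₁/y₂ = ½[√(1 + 8Fr₂²) − 1] = ½[√1.405 − 1] = 0.0928.
y₁ = 0.0928 × 2.26 = 0.210 m.
V₁ = q/y₁ = 2.40/0.210 = 11.4 m/s.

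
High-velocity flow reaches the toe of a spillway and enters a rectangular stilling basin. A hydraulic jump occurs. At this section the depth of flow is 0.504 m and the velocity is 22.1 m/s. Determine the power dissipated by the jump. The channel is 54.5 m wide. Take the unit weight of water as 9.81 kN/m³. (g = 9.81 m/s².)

P = 109726 kW

Fr₁ = V₁/√(g·y₁) = 22.1/√(9.81×0.504) = 9.94.
By Bélanger, y₂/y₁ = ½[√(1 + 8Fr₁²) − 1] = ½[√791.3 − 1] = 13.6.
y₂ = 13.6 × 0.504 = 6.84 m.
q = V₁·y₁ = 22.1 × 0.504 = 11.1 m²/s. V₂ = q/y₂ = 11.1/6.84 = 1.63 m/s. E₁ = y₁ + V₁²/2g = 25.4 m; E₂ = y₂ + V₂²/2g = 6.97 m. ΔE = E₁ − E₂ = 18.4 m.
Q = q·b = 11.1 × 54.5 = 607 m³/s. P = γ·Q·ΔE = 9.81 × 607 × 18.4 = 109726 kW.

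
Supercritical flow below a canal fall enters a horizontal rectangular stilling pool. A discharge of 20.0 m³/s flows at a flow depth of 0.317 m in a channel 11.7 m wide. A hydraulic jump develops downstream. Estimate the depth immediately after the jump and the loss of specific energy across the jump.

y₂ = 1.22 m; ΔE = 0.478 m

q = Q/b = 20.0/11.7 = 1.71 m²/s; V₁ = q/y₁ = 5.39 m/s. Fr₁ = V₁/√(g·y₁) = 3.06.
Sequent-depth ratio: y₂/y₁ = ½[√(1 + 8Fr₁²) − 1] = ½[√75.81 − 1] = 3.85.
y₂ = 3.85 × 0.317 = 1.22 m.
V₂ = q/y₂ = 1.71/1.22 = 1.40 m/s. E₁ = y₁ + V₁²/2g = 1.80 m; E₂ = y₂ + V₂²/2g = 1.32 m. ΔE = E₁ − E₂ = 0.478 m.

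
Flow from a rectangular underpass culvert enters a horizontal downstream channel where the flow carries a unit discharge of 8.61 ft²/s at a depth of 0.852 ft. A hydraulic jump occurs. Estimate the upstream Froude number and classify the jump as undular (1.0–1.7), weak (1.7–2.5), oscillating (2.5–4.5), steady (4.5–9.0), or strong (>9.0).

V₁ = q/y₁ = 8.61/0.852 = 10.1 ft/s. Fr₁ = V₁/√(g·y₁) = 10.1/√(32.2×0.852) = 1.93.
Fr₁ = 1.93 lies in the weak range.

Fr₁ = 1.93; weak jump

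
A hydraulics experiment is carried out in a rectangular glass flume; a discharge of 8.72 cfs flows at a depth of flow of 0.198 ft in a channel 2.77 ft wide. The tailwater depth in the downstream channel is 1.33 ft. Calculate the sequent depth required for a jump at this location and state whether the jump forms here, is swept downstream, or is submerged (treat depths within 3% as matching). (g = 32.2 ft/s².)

y₂ = 1.67 ft; the jump is swept downstream

q = Q/b = 8.72/2.77 = 3.15 ft²/s; V₁ = q/y₁ = 15.9 ft/s. Fr₁ = V₁/√(g·y₁) = 6.30.
Conjugate-depth relation: y₂/y₁ = ½[√(1 + 8Fr₁²) − 1] = ½[√318.2 − 1] = 8.42.
y₂ = 8.42 × 0.198 = 1.67 ft.
Tailwater y_tw = 1.33 ft: y_tw < y₂, so the jump is swept downstream.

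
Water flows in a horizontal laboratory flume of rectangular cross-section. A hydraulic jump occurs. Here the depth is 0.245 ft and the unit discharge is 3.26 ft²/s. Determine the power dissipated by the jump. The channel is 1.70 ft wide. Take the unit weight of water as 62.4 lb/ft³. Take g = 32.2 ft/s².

P = 0.880 hp

V₁ = q/y₁ = 3.26/0.245 = 13.3 ft/s. Fr₁ = V₁/√(g·y₁) = 13.3/√(32.2×0.245) = 4.74.
Sequent-depth ratio: y₂/y₁ = ½[√(1 + 8Fr₁²) − 1] = ½[√180.5 − 1] = 6.22.
y₂ = 6.22 × 0.245 = 1.52 ft.
Head loss: ΔE = (y₂ − y₁)³/(4y₁y₂) = (1.52 − 0.245)³/(4×0.245×1.52) = 2.09/1.49 = 1.40 ft.
Q = q·b = 3.26 × 1.70 = 5.54 cfs. P = γ·Q·ΔE/550 = 62.4 × 5.54 × 1.40 / 550 = 0.880 hp.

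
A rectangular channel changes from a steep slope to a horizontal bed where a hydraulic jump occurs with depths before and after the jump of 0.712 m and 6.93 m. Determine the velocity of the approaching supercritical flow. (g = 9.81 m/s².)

For a rectangular channel the momentum equation gives q² = ½·g·y₁·y₂·(y₁ + y₂) = ½×9.81×0.712×6.93×7.64 = 185.
q = √185 = 13.6 m²/s.
V₁ = q/y₁ = 13.6/0.712 = 19.1 m/s.

V₁ = 19.1 m/s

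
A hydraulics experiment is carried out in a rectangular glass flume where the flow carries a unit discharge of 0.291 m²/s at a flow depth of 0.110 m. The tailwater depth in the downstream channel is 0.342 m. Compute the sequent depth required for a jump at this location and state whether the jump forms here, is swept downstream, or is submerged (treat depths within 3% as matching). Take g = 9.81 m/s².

y₂ = 0.345 m; the jump forms here

V₁ = q/y₁ = 0.291/0.110 = 2.65 m/s. Fr₁ = V₁/√(g·y₁) = 2.65/√(9.81×0.110) = 2.55.
From the momentum equation for a rectangular channel, y₂/y₁ = ½[√(1 + 8Fr₁²) − 1] = ½[√52.88 − 1] = 3.14.
y₂ = 3.14 × 0.110 = 0.345 m.
Tailwater y_tw = 0.342 m: y_tw ≈ y₂, so the jump forms here.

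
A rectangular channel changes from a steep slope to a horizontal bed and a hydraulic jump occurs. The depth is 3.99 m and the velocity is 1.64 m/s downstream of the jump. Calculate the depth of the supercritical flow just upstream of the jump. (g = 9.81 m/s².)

Fr₂ = V₂/√(g·y₂) = 1.64/√(9.81×3.99) = 0.262.
Applying the sequent-depth relation in reverse, y₁/y₂ = ½[√(1 + 8Fr₂²) − 1] = ½[√1.550 − 1] = 0.122.
y₁ = 0.122 × 3.99 = 0.489 m.

y₁ = 0.489 m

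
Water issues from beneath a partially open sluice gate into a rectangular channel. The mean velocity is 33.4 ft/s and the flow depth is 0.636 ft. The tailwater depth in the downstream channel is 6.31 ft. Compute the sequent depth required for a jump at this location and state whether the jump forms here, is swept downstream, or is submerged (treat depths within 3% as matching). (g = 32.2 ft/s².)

y₂ = 6.33 ft; the jump forms here

Fr₁ = V₁/√(g·y₁) = 33.4/√(32.2×0.636) = 7.38.
Sequent-depth ratio: y₂/y₁ = ½[√(1 + 8Fr₁²) − 1] = ½[√436.8 − 1] = 9.95.
y₂ = 9.95 × 0.636 = 6.33 ft.
Tailwater y_tw = 6.31 ft: y_tw ≈ y₂, so the jump forms here.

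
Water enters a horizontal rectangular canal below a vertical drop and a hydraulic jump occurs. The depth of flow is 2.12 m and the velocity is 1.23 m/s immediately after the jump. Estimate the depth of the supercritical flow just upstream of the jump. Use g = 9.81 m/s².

y₁ = 0.273 m

Fr₂ = V₂/√(g·y₂) = 1.23/√(9.81×2.12) = 0.270.
Since the conjugate-depth ratio holds either way, y₁/y₂ = ½[√(1 + 8Fr₂²) − 1] = ½[√1.582 − 1] = 0.129.
y₁ = 0.129 × 2.12 = 0.273 m.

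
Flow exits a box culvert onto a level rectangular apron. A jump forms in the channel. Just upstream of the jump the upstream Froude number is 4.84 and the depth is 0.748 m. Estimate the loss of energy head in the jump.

Fr₁ = 4.84 (given).
By Bélanger, y₂/y₁ = ½[√(1 + 8Fr₁²) − 1] = ½[√188.4 − 1] = 6.36.
y₂ = 6.36 × 0.748 = 4.76 m.
Head loss: ΔE = (y₂ − y₁)³/(4y₁y₂) = (4.76 − 0.748)³/(4×0.748×4.76) = 64.6/14.2 = 4.53 m.

ΔE = 4.53 m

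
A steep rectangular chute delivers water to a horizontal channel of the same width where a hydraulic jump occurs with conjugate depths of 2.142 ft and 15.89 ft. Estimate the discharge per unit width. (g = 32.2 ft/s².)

For a rectangular channel the momentum equation gives q² = ½·g·y₁·y₂·(y₁ + y₂) = ½×32.2×2.142×15.89×18.03 = 9881.
q = √9881 = 99.40 ft²/s.

q = 99.40 ft²/s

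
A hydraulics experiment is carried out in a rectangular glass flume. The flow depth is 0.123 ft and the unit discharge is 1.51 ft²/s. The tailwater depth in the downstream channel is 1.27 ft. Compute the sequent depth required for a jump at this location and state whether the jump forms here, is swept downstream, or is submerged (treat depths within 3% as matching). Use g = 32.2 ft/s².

y₂ = 1.01 ft; the jump is submerged

V₁ = q/y₁ = 1.51/0.123 = 12.3 ft/s. Fr₁ = V₁/√(g·y₁) = 12.3/√(32.2×0.123) = 6.17.
From the momentum equation for a rectangular channel, y₂/y₁ = ½[√(1 + 8Fr₁²) − 1] = ½[√305.4 − 1] = 8.24.
y₂ = 8.24 × 0.123 = 1.01 ft.
Tailwater y_tw = 1.27 ft: y_tw > y₂, so the jump is submerged.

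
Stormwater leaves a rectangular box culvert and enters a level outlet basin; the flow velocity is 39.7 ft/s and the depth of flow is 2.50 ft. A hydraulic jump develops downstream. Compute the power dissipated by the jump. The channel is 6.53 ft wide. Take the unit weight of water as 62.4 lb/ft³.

Fr₁ = V₁/√(g·y₁) = 39.7/√(32.2×2.50) = 4.42.
Bélanger equation: y₂/y₁ = ½[√(1 + 8Fr₁²) − 1] = ½[√157.6 − 1] = 5.78.
y₂ = 5.78 × 2.50 = 14.4 ft.
Head loss: ΔE = (y₂ − y₁)³/(4y₁y₂) = (14.4 − 2.50)³/(4×2.50×14.4) = 1704/144 = 11.8 ft.
q = V₁·y₁ = 39.7 × 2.50 = 99.2 ft²/s. Q = q·b = 99.2 × 6.53 = 648 cfs. P = γ·Q·ΔE/550 = 62.4 × 648 × 11.8 / 550 = 867 hp.

P = 867 hp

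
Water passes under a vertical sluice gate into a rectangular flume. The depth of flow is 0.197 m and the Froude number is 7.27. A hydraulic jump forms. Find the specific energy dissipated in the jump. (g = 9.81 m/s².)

Fr₁ = 7.27 (given).
By Bélanger, y₂/y₁ = ½[√(1 + 8Fr₁²) − 1] = ½[√423.8 − 1] = 9.79.
y₂ = 9.79 × 0.197 = 1.93 m.
V₁ = Fr₁·√(g·y₁) = 7.27×√(9.81×0.197) = 10.1 m/s; q = V₁·y₁ = 1.99 m²/s. V₂ = q/y₂ = 1.99/1.93 = 1.03 m/s. E₁ = y₁ + V₁²/2g = 5.40 m; E₂ = y₂ + V₂²/2g = 1.98 m. ΔE = E₁ − E₂ = 3.42 m.

ΔE = 3.42 m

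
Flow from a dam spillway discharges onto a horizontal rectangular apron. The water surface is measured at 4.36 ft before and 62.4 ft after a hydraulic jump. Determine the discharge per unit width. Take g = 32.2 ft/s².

For a rectangular channel the momentum equation gives q² = ½·g·y₁·y₂·(y₁ + y₂) = ½×32.2×4.36×62.4×66.8 = 292424.
q = √292424 = 541 ft²/s.

q = 541 ft²/s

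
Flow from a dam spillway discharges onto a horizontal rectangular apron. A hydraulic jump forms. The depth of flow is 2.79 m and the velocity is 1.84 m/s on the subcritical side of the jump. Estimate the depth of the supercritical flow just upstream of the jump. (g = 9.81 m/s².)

y₁ = 0.573 m

Fr₂ = V₂/√(g·y₂) = 1.84/√(9.81×2.79) = 0.352.
Applying the sequent-depth relation in reverse, y₁/y₂ = ½[√(1 + 8Fr₂²) − 1] = ½[√1.990 − 1] = 0.205.
y₁ = 0.205 × 2.79 = 0.573 m.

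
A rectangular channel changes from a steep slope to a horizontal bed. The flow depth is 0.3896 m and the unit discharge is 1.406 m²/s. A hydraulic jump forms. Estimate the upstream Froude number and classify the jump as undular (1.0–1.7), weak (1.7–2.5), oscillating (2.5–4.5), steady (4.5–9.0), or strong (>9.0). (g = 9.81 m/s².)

V₁ = q/y₁ = 1.406/0.3896 = 3.609 m/s. Fr₁ = V₁/√(g·y₁) = 3.609/√(9.81×0.3896) = 1.846.
Fr₁ = 1.846 lies in the weak range.

Fr₁ = 1.846; weak jump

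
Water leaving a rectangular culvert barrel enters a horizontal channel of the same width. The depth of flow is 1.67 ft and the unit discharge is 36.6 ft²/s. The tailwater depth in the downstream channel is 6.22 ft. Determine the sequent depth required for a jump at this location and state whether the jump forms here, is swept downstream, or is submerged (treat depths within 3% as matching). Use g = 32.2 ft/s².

y₂ = 6.27 ft; the jump forms here

V₁ = q/y₁ = 36.6/1.67 = 21.9 ft/s. Fr₁ = V₁/√(g·y₁) = 21.9/√(32.2×1.67) = 2.99.
By Bélanger, y₂/y₁ = ½[√(1 + 8Fr₁²) − 1] = ½[√72.46 − 1] = 3.76.
y₂ = 3.76 × 1.67 = 6.27 ft.
Tailwater y_tw = 6.22 ft: y_tw ≈ y₂, so the jump forms here.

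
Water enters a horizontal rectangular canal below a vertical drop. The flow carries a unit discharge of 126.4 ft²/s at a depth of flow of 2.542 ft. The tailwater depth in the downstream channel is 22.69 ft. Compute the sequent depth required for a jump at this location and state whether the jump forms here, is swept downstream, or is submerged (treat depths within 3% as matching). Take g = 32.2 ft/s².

V₁ = q/y₁ = 126.4/2.542 = 49.72 ft/s. Fr₁ = V₁/√(g·y₁) = 49.72/√(32.2×2.542) = 5.496.
From the momentum equation for a rectangular channel, y₂/y₁ = ½[√(1 + 8Fr₁²) − 1] = ½[√242.66 − 1] = 7.289.
y₂ = 7.289 × 2.542 = 18.53 ft.
Tailwater y_tw = 22.69 ft: y_tw > y₂, so the jump is submerged.

y₂ = 18.53 ft; the jump is submerged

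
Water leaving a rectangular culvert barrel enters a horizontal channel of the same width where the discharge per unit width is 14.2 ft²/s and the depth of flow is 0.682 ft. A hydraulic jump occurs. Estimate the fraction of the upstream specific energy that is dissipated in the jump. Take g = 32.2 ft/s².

ΔE/E₁ = 0.439 (43.9%)

V₁ = q/y₁ = 14.2/0.682 = 20.8 ft/s. Fr₁ = V₁/√(g·y₁) = 20.8/√(32.2×0.682) = 4.44.
Sequent-depth ratio: y₂/y₁ = ½[√(1 + 8Fr₁²) − 1] = ½[√158.9 − 1] = 5.80.
y₂ = 5.80 × 0.682 = 3.96 ft.
E₁ = y₁ + V₁²/2g = 7.41 ft. ΔE = (y₂ − y₁)³/(4y₁y₂) = 3.26 ft. ΔE/E₁ = 3.26/7.41 = 0.439.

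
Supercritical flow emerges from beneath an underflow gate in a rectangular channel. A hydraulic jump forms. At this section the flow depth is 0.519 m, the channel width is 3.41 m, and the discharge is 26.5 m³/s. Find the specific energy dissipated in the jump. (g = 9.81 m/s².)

ΔE = 7.18 m

q = Q/b = 26.5/3.41 = 7.77 m²/s; V₁ = q/y₁ = 15.0 m/s. Fr₁ = V₁/√(g·y₁) = 6.64.
From the momentum equation for a rectangular channel, y₂/y₁ = ½[√(1 + 8Fr₁²) − 1] = ½[√353.3 − 1] = 8.90.
y₂ = 8.90 × 0.519 = 4.62 m.
V₂ = q/y₂ = 7.77/4.62 = 1.68 m/s. E₁ = y₁ + V₁²/2g = 11.9 m; E₂ = y₂ + V₂²/2g = 4.76 m. ΔE = E₁ − E₂ = 7.18 m.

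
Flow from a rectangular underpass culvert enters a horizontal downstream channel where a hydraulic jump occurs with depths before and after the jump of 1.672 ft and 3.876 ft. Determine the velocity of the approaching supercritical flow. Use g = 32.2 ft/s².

V₁ = 14.39 ft/s

For a rectangular channel the momentum equation gives q² = ½·g·y₁·y₂·(y₁ + y₂) = ½×32.2×1.672×3.876×5.548 = 578.9.
q = √578.9 = 24.06 ft²/s.
V₁ = q/y₁ = 24.06/1.672 = 14.39 ft/s.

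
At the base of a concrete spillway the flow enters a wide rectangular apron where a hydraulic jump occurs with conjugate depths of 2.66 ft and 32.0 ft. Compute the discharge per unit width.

For a rectangular channel the momentum equation gives q² = ½·g·y₁·y₂·(y₁ + y₂) = ½×32.2×2.66×32.0×34.7 = 47499.
q = √47499 = 218 ft²/s.

q = 218 ft²/s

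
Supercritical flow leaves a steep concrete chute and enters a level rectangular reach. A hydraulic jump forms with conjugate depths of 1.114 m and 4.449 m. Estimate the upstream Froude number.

Fr₁ = 3.158

For a rectangular channel the momentum equation gives q² = ½·g·y₁·y₂·(y₁ + y₂) = ½×9.81×1.114×4.449×5.563 = 135.2.
q = √135.2 = 11.63 m²/s.
V₁ = q/y₁ = 10.44 m/s; Fr₁ = V₁/√(g·y₁) = 3.158.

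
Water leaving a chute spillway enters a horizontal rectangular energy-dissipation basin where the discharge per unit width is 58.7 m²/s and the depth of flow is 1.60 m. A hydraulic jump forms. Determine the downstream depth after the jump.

V₁ = q/y₁ = 58.7/1.60 = 36.7 m/s. Fr₁ = V₁/√(g·y₁) = 36.7/√(9.81×1.60) = 9.26.
Bélanger equation: y₂/y₁ = ½[√(1 + 8Fr₁²) − 1] = ½[√687.0 − 1] = 12.6.
y₂ = 12.6 × 1.60 = 20.2 m.

y₂ = 20.2 m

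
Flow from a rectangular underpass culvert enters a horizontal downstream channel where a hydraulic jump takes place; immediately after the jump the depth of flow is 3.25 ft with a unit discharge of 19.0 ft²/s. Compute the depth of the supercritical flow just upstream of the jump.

V₂ = q/y₂ = 19.0/3.25 = 5.85 ft/s; Fr₂ = V₂/√(g·y₂) = 0.571.
Since the conjugate-depth ratio holds either way, y₁/y₂ = ½[√(1 + 8Fr₂²) − 1] = ½[√3.613 − 1] = 0.450.
y₁ = 0.450 × 3.25 = 1.46 ft.

y₁ = 1.46 ft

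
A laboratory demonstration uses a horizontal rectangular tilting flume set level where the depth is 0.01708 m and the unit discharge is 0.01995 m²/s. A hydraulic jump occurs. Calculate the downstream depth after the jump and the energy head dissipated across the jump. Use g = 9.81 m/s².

V₁ = q/y₁ = 0.01995/0.01708 = 1.168 m/s. Fr₁ = V₁/√(g·y₁) = 1.168/√(9.81×0.01708) = 2.853.
Bélanger equation: y₂/y₁ = ½[√(1 + 8Fr₁²) − 1] = ½[√66.139 − 1] = 3.566.
y₂ = 3.566 × 0.01708 = 0.06091 m.
Head loss: ΔE = (y₂ − y₁)³/(4y₁y₂) = (0.06091 − 0.01708)³/(4×0.01708×0.06091) = 0.00008421/0.004162 = 0.02024 m.

y₂ = 0.06091 m; ΔE = 0.02024 m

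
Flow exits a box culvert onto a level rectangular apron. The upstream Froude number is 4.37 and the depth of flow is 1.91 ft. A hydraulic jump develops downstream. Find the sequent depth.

y₂ = 10.9 ft

Fr₁ = 4.37 (given).
By Bélanger, y₂/y₁ = ½[√(1 + 8Fr₁²) − 1] = ½[√153.8 − 1] = 5.70.
y₂ = 5.70 × 1.91 = 10.9 ft.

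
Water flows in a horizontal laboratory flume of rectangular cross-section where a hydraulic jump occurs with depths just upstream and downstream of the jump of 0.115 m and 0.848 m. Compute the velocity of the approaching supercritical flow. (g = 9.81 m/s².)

For a rectangular channel the momentum equation gives q² = ½·g·y₁·y₂·(y₁ + y₂) = ½×9.81×0.115×0.848×0.963 = 0.461.
q = √0.461 = 0.679 m²/s.
V₁ = q/y₁ = 0.679/0.115 = 5.90 m/s.

V₁ = 5.90 m/s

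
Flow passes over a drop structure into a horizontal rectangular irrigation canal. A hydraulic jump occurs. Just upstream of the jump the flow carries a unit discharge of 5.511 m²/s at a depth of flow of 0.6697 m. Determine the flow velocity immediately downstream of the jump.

V₁ = q/y₁ = 5.511/0.6697 = 8.229 m/s. Fr₁ = V₁/√(g·y₁) = 8.229/√(9.81×0.6697) = 3.211.
By Bélanger, y₂/y₁ = ½[√(1 + 8Fr₁²) − 1] = ½[√83.460 − 1] = 4.068.
y₂ = 4.068 × 0.6697 = 2.724 m.
V₂ = q/y₂ = 5.511/2.724 = 2.023 m/s.

V₂ = 2.023 m/s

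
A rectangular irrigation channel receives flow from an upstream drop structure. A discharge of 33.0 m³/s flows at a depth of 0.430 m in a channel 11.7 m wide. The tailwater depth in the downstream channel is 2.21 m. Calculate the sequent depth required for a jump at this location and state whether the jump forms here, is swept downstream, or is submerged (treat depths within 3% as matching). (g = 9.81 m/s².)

q = Q/b = 33.0/11.7 = 2.82 m²/s; V₁ = q/y₁ = 6.56 m/s. Fr₁ = V₁/√(g·y₁) = 3.19.
Bélanger equation: y₂/y₁ = ½[√(1 + 8Fr₁²) − 1] = ½[√82.60 − 1] = 4.04.
y₂ = 4.04 × 0.430 = 1.74 m.
Tailwater y_tw = 2.21 m: y_tw > y₂, so the jump is submerged.

y₂ = 1.74 m; the jump is submerged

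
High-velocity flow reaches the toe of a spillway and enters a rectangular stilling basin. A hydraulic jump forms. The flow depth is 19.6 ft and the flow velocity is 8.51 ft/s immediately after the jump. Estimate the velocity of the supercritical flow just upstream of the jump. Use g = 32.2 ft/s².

Fr₂ = V₂/√(g·y₂) = 8.51/√(32.2×19.6) = 0.339.
From the momentum equation (using Fr₂), y₁/y₂ = ½[√(1 + 8Fr₂²) − 1] = ½[√1.918 − 1] = 0.192.
y₁ = 0.192 × 19.6 = 3.77 ft.
V₁ = q/y₁ = 167/3.77 = 44.2 ft/s.

V₁ = 44.2 ft/s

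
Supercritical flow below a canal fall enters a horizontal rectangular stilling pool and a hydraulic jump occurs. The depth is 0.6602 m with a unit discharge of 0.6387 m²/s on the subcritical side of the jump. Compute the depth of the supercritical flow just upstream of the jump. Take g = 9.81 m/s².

V₂ = q/y₂ = 0.6387/0.6602 = 0.9674 m/s; Fr₂ = V₂/√(g·y₂) = 0.3801.
Since the conjugate-depth ratio holds either way, y₁/y₂ = ½[√(1 + 8Fr₂²) − 1] = ½[√2.1561 − 1] = 0.2342.
y₁ = 0.2342 × 0.6602 = 0.1546 m.

y₁ = 0.1546 m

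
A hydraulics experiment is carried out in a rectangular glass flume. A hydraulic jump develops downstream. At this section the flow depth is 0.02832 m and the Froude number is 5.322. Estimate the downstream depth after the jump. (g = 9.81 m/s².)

y₂ = 0.1995 m

Fr₁ = 5.322 (given).
Bélanger equation: y₂/y₁ = ½[√(1 + 8Fr₁²) − 1] = ½[√227.59 − 1] = 7.043.
y₂ = 7.043 × 0.02832 = 0.1995 m.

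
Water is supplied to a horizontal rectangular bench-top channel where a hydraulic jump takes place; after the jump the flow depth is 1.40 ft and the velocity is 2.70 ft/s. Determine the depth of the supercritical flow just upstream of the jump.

y₁ = 0.360 ft

Fr₂ = V₂/√(g·y₂) = 2.70/√(32.2×1.40) = 0.402.
Applying the sequent-depth relation in reverse, y₁/y₂ = ½[√(1 + 8Fr₂²) − 1] = ½[√2.294 − 1] = 0.257.
y₁ = 0.257 × 1.40 = 0.360 ft.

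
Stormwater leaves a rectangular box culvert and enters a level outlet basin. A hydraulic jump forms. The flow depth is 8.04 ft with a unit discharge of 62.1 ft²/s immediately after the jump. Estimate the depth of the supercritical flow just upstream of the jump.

y₁ = 2.76 ft

V₂ = q/y₂ = 62.1/8.04 = 7.72 ft/s; Fr₂ = V₂/√(g·y₂) = 0.480.
Applying the sequent-depth relation in reverse, y₁/y₂ = ½[√(1 + 8Fr₂²) − 1] = ½[√2.844 − 1] = 0.343.
y₁ = 0.343 × 8.04 = 2.76 ft.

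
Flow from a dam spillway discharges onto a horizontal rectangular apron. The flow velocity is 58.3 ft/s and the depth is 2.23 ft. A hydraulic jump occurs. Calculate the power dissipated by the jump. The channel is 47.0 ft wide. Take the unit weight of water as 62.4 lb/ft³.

P = 23417 hp

Fr₁ = V₁/√(g·y₁) = 58.3/√(32.2×2.23) = 6.88.
Bélanger equation: y₂/y₁ = ½[√(1 + 8Fr₁²) − 1] = ½[√379.7 − 1] = 9.24.
y₂ = 9.24 × 2.23 = 20.6 ft.
q = V₁·y₁ = 58.3 × 2.23 = 130 ft²/s. V₂ = q/y₂ = 130/20.6 = 6.31 ft/s. E₁ = y₁ + V₁²/2g = 55.0 ft; E₂ = y₂ + V₂²/2g = 21.2 ft. ΔE = E₁ − E₂ = 33.8 ft.
Q = q·b = 130 × 47.0 = 6110 cfs. P = γ·Q·ΔE/550 = 62.4 × 6110 × 33.8 / 550 = 23417 hp.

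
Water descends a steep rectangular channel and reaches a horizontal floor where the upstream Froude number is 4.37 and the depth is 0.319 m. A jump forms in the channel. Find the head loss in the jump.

ΔE = 1.45 m

Fr₁ = 4.37 (given).
Conjugate-depth relation: y₂/y₁ = ½[√(1 + 8Fr₁²) − 1] = ½[√153.8 − 1] = 5.70.
y₂ = 5.70 × 0.319 = 1.82 m.
V₁ = Fr₁·√(g·y₁) = 4.37×√(9.81×0.319) = 7.73 m/s; q = V₁·y₁ = 2.47 m²/s. V₂ = q/y₂ = 2.47/1.82 = 1.36 m/s. E₁ = y₁ + V₁²/2g = 3.36 m; E₂ = y₂ + V₂²/2g = 1.91 m. ΔE = E₁ − E₂ = 1.45 m.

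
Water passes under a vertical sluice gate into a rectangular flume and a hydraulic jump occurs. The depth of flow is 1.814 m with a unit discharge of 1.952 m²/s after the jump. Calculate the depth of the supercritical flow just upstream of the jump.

V₂ = q/y₂ = 1.952/1.814 = 1.076 m/s; Fr₂ = V₂/√(g·y₂) = 0.2551.
The Bélanger relation is symmetric: y₁/y₂ = ½[√(1 + 8Fr₂²) − 1] = ½[√1.5206 − 1] = 0.1166.
y₁ = 0.1166 × 1.814 = 0.2114 m.

y₁ = 0.2114 m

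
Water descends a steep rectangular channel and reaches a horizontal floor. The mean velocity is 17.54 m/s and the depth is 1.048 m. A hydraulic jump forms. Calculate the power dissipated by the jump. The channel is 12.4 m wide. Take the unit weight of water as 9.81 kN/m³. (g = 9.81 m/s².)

Fr₁ = V₁/√(g·y₁) = 17.54/√(9.81×1.048) = 5.470.
Sequent-depth ratio: y₂/y₁ = ½[√(1 + 8Fr₁²) − 1] = ½[√240.40 − 1] = 7.252.
y₂ = 7.252 × 1.048 = 7.600 m.
q = V₁·y₁ = 17.54 × 1.048 = 18.38 m²/s. V₂ = q/y₂ = 18.38/7.600 = 2.419 m/s. E₁ = y₁ + V₁²/2g = 16.73 m; E₂ = y₂ + V₂²/2g = 7.899 m. ΔE = E₁ − E₂ = 8.830 m.
Q = q·b = 18.38 × 12.4 = 227.9 m³/s. P = γ·Q·ΔE = 9.81 × 227.9 × 8.830 = 19744 kW.

P = 19744 kW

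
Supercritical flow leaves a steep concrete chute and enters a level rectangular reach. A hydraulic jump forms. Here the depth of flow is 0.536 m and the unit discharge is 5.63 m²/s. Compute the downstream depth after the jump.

V₁ = q/y₁ = 5.63/0.536 = 10.5 m/s. Fr₁ = V₁/√(g·y₁) = 10.5/√(9.81×0.536) = 4.58.
Bélanger equation: y₂/y₁ = ½[√(1 + 8Fr₁²) − 1] = ½[√168.9 − 1] = 6.00.
y₂ = 6.00 × 0.536 = 3.21 m.

y₂ = 3.21 m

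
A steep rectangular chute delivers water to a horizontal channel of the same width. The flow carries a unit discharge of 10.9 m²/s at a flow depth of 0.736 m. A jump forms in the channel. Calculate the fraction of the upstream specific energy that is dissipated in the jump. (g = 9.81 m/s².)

V₁ = q/y₁ = 10.9/0.736 = 14.8 m/s. Fr₁ = V₁/√(g·y₁) = 14.8/√(9.81×0.736) = 5.51.
From the momentum equation for a rectangular channel, y₂/y₁ = ½[√(1 + 8Fr₁²) − 1] = ½[√244.0 − 1] = 7.31.
y₂ = 7.31 × 0.736 = 5.38 m.
E₁ = y₁ + V₁²/2g = 11.9 m. ΔE = (y₂ − y₁)³/(4y₁y₂) = 6.33 m. ΔE/E₁ = 6.33/11.9 = 0.531.

ΔE/E₁ = 0.531 (53.1%)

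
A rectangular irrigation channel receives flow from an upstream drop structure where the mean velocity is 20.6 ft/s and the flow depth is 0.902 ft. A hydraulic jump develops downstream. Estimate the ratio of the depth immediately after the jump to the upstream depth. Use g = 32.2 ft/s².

Fr₁ = V₁/√(g·y₁) = 20.6/√(32.2×0.902) = 3.82.
From the momentum equation for a rectangular channel, y₂/y₁ = ½[√(1 + 8Fr₁²) − 1] = ½[√117.9 − 1] = 4.93.

y₂/y₁ = 4.93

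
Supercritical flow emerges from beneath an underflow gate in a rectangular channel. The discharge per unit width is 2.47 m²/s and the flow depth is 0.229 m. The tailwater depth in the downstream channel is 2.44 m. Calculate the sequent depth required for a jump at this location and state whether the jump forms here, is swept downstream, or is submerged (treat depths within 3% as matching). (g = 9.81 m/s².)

V₁ = q/y₁ = 2.47/0.229 = 10.8 m/s. Fr₁ = V₁/√(g·y₁) = 10.8/√(9.81×0.229) = 7.20.
From the momentum equation for a rectangular channel, y₂/y₁ = ½[√(1 + 8Fr₁²) − 1] = ½[√415.3 − 1] = 9.69.
y₂ = 9.69 × 0.229 = 2.22 m.
Tailwater y_tw = 2.44 m: y_tw > y₂, so the jump is submerged.

y₂ = 2.22 m; the jump is submerged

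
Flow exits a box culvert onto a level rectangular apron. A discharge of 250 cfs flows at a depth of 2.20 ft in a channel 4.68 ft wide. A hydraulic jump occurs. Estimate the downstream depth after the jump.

q = Q/b = 250/4.68 = 53.4 ft²/s; V₁ = q/y₁ = 24.3 ft/s. Fr₁ = V₁/√(g·y₁) = 2.88.
Conjugate-depth relation: y₂/y₁ = ½[√(1 + 8Fr₁²) − 1] = ½[√67.58 − 1] = 3.61.
y₂ = 3.61 × 2.20 = 7.94 ft.

y₂ = 7.94 ft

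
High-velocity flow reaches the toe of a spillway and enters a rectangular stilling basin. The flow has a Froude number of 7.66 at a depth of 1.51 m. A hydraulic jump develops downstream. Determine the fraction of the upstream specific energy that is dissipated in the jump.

Fr₁ = 7.66 (given).
Sequent-depth ratio: y₂/y₁ = ½[√(1 + 8Fr₁²) − 1] = ½[√470.4 − 1] = 10.3.
y₂ = 10.3 × 1.51 = 15.6 m.
E₁ = y₁(1 + Fr₁²/2) = 1.51×(1 + 7.66²/2) = 45.8 m. ΔE = (y₂ − y₁)³/(4y₁y₂) = 29.8 m. ΔE/E₁ = 29.8/45.8 = 0.650.

ΔE/E₁ = 0.650 (65.0%)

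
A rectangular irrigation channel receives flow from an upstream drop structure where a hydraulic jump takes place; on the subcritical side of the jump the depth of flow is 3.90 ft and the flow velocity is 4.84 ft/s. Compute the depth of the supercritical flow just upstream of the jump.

Fr₂ = V₂/√(g·y₂) = 4.84/√(32.2×3.90) = 0.432.
The Bélanger relation is symmetric: y₁/y₂ = ½[√(1 + 8Fr₂²) − 1] = ½[√2.492 − 1] = 0.289.
y₁ = 0.289 × 3.90 = 1.13 ft.

y₁ = 1.13 ft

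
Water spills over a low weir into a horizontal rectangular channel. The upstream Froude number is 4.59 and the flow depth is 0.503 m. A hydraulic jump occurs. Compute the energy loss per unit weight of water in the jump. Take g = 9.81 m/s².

Fr₁ = 4.59 (given).
From the momentum equation for a rectangular channel, y₂/y₁ = ½[√(1 + 8Fr₁²) − 1] = ½[√169.5 − 1] = 6.01.
y₂ = 6.01 × 0.503 = 3.02 m.
V₁ = Fr₁·√(g·y₁) = 4.59×√(9.81×0.503) = 10.2 m/s; q = V₁·y₁ = 5.13 m²/s. V₂ = q/y₂ = 5.13/3.02 = 1.70 m/s. E₁ = y₁ + V₁²/2g = 5.80 m; E₂ = y₂ + V₂²/2g = 3.17 m. ΔE = E₁ − E₂ = 2.63 m.

ΔE = 2.63 m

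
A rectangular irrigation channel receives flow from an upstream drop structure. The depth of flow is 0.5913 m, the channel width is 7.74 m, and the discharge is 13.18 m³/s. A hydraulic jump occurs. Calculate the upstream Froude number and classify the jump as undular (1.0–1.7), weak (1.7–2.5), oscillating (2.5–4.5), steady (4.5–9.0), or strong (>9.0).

Fr₁ = 1.196; undular jump

q = Q/b = 13.18/7.74 = 1.703 m²/s; V₁ = q/y₁ = 2.880 m/s. Fr₁ = V₁/√(g·y₁) = 1.196.
Fr₁ = 1.196 lies in the undular range.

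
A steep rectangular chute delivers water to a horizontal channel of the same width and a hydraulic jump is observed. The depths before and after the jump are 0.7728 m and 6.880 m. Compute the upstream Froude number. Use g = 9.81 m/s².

Fr₁ = 6.639

For a rectangular channel the momentum equation gives q² = ½·g·y₁·y₂·(y₁ + y₂) = ½×9.81×0.7728×6.880×7.653 = 199.6.
q = √199.6 = 14.13 m²/s.
V₁ = q/y₁ = 18.28 m/s; Fr₁ = V₁/√(g·y₁) = 6.639.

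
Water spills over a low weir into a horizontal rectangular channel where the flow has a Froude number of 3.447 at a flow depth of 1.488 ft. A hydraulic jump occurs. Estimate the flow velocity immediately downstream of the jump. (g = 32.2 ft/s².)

Fr₁ = 3.447 (given).
By Bélanger, y₂/y₁ = ½[√(1 + 8Fr₁²) − 1] = ½[√96.054 − 1] = 4.400.
y₂ = 4.400 × 1.488 = 6.548 ft.
V₁ = Fr₁·√(g·y₁) = 3.447×√(32.2×1.488) = 23.86 ft/s; q = V₁·y₁ = 35.50 ft²/s.
V₂ = q/y₂ = 35.50/6.548 = 5.422 ft/s.

V₂ = 5.422 ft/s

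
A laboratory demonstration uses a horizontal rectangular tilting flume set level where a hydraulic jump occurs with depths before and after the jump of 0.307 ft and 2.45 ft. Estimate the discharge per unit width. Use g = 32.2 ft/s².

q = 5.78 ft²/s

For a rectangular channel the momentum equation gives q² = ½·g·y₁·y₂·(y₁ + y₂) = ½×32.2×0.307×2.45×2.76 = 33.4.
q = √33.4 = 5.78 ft²/s.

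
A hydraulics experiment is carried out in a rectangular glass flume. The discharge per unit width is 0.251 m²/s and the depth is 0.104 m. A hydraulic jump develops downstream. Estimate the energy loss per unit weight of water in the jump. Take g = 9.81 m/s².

V₁ = q/y₁ = 0.251/0.104 = 2.41 m/s. Fr₁ = V₁/√(g·y₁) = 2.41/√(9.81×0.104) = 2.39.
From the momentum equation for a rectangular channel, y₂/y₁ = ½[√(1 + 8Fr₁²) − 1] = ½[√46.67 − 1] = 2.92.
y₂ = 2.92 × 0.104 = 0.303 m.
V₂ = q/y₂ = 0.251/0.303 = 0.828 m/s. E₁ = y₁ + V₁²/2g = 0.401 m; E₂ = y₂ + V₂²/2g = 0.338 m. ΔE = E₁ − E₂ = 0.0627 m.

ΔE = 0.0627 m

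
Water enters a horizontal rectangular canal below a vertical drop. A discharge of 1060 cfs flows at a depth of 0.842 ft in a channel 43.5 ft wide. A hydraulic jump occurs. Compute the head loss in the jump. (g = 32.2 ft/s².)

ΔE = 7.40 ft

q = Q/b = 1060/43.5 = 24.4 ft²/s; V₁ = q/y₁ = 28.9 ft/s. Fr₁ = V₁/√(g·y₁) = 5.56.
Bélanger equation: y₂/y₁ = ½[√(1 + 8Fr₁²) − 1] = ½[√248.1 − 1] = 7.38.
y₂ = 7.38 × 0.842 = 6.21 ft.
V₂ = q/y₂ = 24.4/6.21 = 3.92 ft/s. E₁ = y₁ + V₁²/2g = 13.8 ft; E₂ = y₂ + V₂²/2g = 6.45 ft. ΔE = E₁ − E₂ = 7.40 ft.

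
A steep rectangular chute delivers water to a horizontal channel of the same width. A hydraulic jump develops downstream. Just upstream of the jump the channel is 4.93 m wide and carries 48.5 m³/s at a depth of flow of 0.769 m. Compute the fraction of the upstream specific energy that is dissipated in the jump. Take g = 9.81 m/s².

ΔE/E₁ = 0.460 (46.0%)

q = Q/b = 48.5/4.93 = 9.84 m²/s; V₁ = q/y₁ = 12.8 m/s. Fr₁ = V₁/√(g·y₁) = 4.66.
From the momentum equation for a rectangular channel, y₂/y₁ = ½[√(1 + 8Fr₁²) − 1] = ½[√174.6 − 1] = 6.11.
y₂ = 6.11 × 0.769 = 4.70 m.
E₁ = y₁ + V₁²/2g = 9.11 m. ΔE = (y₂ − y₁)³/(4y₁y₂) = 4.19 m. ΔE/E₁ = 4.19/9.11 = 0.460.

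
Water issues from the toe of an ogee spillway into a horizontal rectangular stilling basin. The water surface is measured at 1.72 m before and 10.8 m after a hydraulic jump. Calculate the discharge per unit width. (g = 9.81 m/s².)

For a rectangular channel the momentum equation gives q² = ½·g·y₁·y₂·(y₁ + y₂) = ½×9.81×1.72×10.8×12.5 = 1141.
q = √1141 = 33.8 m²/s.

q = 33.8 m²/s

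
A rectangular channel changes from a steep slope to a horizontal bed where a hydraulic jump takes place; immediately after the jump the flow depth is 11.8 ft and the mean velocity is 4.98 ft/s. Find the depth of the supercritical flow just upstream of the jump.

y₁ = 1.38 ft

Fr₂ = V₂/√(g·y₂) = 4.98/√(32.2×11.8) = 0.255.
From the momentum equation (using Fr₂), y₁/y₂ = ½[√(1 + 8Fr₂²) − 1] = ½[√1.522 − 1] = 0.117.
y₁ = 0.117 × 11.8 = 1.38 ft.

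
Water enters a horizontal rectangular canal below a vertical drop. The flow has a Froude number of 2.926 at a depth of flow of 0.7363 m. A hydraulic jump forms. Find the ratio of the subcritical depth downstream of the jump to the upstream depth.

Fr₁ = 2.926 (given).
From the momentum equation for a rectangular channel, y₂/y₁ = ½[√(1 + 8Fr₁²) − 1] = ½[√69.492 − 1] = 3.668.

y₂/y₁ = 3.668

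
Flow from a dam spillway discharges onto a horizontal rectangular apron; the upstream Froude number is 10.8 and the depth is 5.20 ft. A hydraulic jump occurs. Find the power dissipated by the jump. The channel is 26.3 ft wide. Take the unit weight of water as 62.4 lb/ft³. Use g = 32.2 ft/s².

P = 499184 hp

Fr₁ = 10.8 (given).
By Bélanger, y₂/y₁ = ½[√(1 + 8Fr₁²) − 1] = ½[√934.1 − 1] = 14.8.
y₂ = 14.8 × 5.20 = 76.9 ft.
Head loss: ΔE = (y₂ − y₁)³/(4y₁y₂) = (76.9 − 5.20)³/(4×5.20×76.9) = 368059/1599 = 230 ft.
V₁ = Fr₁·√(g·y₁) = 10.8×√(32.2×5.20) = 140 ft/s; q = V₁·y₁ = 727 ft²/s. Q = q·b = 727 × 26.3 = 19112 cfs. P = γ·Q·ΔE/550 = 62.4 × 19112 × 230 / 550 = 499184 hp.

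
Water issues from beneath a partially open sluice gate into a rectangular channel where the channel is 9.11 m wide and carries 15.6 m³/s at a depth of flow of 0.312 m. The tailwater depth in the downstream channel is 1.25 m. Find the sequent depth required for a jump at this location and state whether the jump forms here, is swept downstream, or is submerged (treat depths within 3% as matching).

y₂ = 1.24 m; the jump forms here

q = Q/b = 15.6/9.11 = 1.71 m²/s; V₁ = q/y₁ = 5.49 m/s. Fr₁ = V₁/√(g·y₁) = 3.14.
Bélanger equation: y₂/y₁ = ½[√(1 + 8Fr₁²) − 1] = ½[√79.74 − 1] = 3.96.
y₂ = 3.96 × 0.312 = 1.24 m.
Tailwater y_tw = 1.25 m: y_tw ≈ y₂, so the jump forms here.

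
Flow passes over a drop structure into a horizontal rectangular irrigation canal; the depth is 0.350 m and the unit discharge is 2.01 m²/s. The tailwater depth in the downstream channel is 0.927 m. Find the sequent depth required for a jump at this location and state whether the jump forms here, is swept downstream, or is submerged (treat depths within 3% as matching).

V₁ = q/y₁ = 2.01/0.350 = 5.74 m/s. Fr₁ = V₁/√(g·y₁) = 5.74/√(9.81×0.350) = 3.10.
By Bélanger, y₂/y₁ = ½[√(1 + 8Fr₁²) − 1] = ½[√77.84 − 1] = 3.91.
y₂ = 3.91 × 0.350 = 1.37 m.
Tailwater y_tw = 0.927 m: y_tw < y₂, so the jump is swept downstream.

y₂ = 1.37 m; the jump is swept downstream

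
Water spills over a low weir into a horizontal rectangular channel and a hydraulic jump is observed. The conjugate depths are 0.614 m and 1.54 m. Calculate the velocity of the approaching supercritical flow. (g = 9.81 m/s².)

For a rectangular channel the momentum equation gives q² = ½·g·y₁·y₂·(y₁ + y₂) = ½×9.81×0.614×1.54×2.15 = 9.99.
q = √9.99 = 3.16 m²/s.
V₁ = q/y₁ = 3.16/0.614 = 5.15 m/s.

V₁ = 5.15 m/s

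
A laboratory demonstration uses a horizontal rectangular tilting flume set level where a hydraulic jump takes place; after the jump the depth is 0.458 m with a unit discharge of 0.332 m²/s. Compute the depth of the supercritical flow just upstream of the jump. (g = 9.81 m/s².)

V₂ = q/y₂ = 0.332/0.458 = 0.725 m/s; Fr₂ = V₂/√(g·y₂) = 0.342.
Applying the sequent-depth relation in reverse, y₁/y₂ = ½[√(1 + 8Fr₂²) − 1] = ½[√1.936 − 1] = 0.196.
y₁ = 0.196 × 0.458 = 0.0896 m.

y₁ = 0.0896 m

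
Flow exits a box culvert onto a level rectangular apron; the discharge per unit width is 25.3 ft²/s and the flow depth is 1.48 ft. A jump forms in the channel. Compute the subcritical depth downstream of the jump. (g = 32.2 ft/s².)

y₂ = 4.50 ft

V₁ = q/y₁ = 25.3/1.48 = 17.1 ft/s. Fr₁ = V₁/√(g·y₁) = 17.1/√(32.2×1.48) = 2.48.
From the momentum equation for a rectangular channel, y₂/y₁ = ½[√(1 + 8Fr₁²) − 1] = ½[√50.06 − 1] = 3.04.
y₂ = 3.04 × 1.48 = 4.50 ft.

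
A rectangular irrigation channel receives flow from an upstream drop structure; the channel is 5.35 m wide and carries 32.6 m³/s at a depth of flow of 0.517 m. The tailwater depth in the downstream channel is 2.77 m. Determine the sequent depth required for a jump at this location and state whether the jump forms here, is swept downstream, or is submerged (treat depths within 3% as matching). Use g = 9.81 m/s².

y₂ = 3.58 m; the jump is swept downstream

q = Q/b = 32.6/5.35 = 6.09 m²/s; V₁ = q/y₁ = 11.8 m/s. Fr₁ = V₁/√(g·y₁) = 5.23.
Bélanger equation: y₂/y₁ = ½[√(1 + 8Fr₁²) − 1] = ½[√220.1 − 1] = 6.92.
y₂ = 6.92 × 0.517 = 3.58 m.
Tailwater y_tw = 2.77 m: y_tw < y₂, so the jump is swept downstream.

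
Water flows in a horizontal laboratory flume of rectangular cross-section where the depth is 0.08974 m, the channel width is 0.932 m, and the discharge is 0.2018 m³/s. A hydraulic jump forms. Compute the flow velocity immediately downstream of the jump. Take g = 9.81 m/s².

q = Q/b = 0.2018/0.932 = 0.2165 m²/s; V₁ = q/y₁ = 2.413 m/s. Fr₁ = V₁/√(g·y₁) = 2.572.
From the momentum equation for a rectangular channel, y₂/y₁ = ½[√(1 + 8Fr₁²) − 1] = ½[√53.902 − 1] = 3.171.
y₂ = 3.171 × 0.08974 = 0.2846 m.
V₂ = q/y₂ = 0.2165/0.2846 = 0.7609 m/s.

V₂ = 0.7609 m/s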